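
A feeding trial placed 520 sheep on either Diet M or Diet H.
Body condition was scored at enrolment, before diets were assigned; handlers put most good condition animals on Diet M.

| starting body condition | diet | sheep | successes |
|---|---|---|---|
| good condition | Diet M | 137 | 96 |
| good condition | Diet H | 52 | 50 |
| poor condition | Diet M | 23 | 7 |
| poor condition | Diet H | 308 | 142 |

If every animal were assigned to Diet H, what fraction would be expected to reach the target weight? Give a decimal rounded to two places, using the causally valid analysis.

Within every starting body condition level Diet H has the higher rate, yet pooled Diet M does — Simpson's reversal.
Here starting body condition is a common cause — it drives both which diet a case falls under and the outcome. The crude comparison mixes populations; the stratum-specific rates are the causally relevant ones.
Standardising Diet H to the population starting body condition mix: 0.363·50/52 + 0.637·142/308 = 0.643.

0.64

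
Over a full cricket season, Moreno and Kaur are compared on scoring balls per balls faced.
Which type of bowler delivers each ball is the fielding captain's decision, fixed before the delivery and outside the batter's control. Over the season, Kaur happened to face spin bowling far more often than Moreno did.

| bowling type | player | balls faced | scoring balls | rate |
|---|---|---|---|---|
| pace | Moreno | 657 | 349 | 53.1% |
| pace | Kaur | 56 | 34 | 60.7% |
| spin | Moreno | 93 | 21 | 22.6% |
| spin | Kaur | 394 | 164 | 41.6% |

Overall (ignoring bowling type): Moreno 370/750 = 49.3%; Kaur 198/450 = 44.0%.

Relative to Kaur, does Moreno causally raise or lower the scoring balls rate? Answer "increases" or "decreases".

Bowling type differs across players for reasons unrelated to any effect of the player itself, and it separately predicts the outcome — a classic confounder. We must compare within bowling type levels.
Within each level — pace: 53.1% vs 60.7%; spin: 22.6% vs 41.6% — Kaur is higher every time.

decreases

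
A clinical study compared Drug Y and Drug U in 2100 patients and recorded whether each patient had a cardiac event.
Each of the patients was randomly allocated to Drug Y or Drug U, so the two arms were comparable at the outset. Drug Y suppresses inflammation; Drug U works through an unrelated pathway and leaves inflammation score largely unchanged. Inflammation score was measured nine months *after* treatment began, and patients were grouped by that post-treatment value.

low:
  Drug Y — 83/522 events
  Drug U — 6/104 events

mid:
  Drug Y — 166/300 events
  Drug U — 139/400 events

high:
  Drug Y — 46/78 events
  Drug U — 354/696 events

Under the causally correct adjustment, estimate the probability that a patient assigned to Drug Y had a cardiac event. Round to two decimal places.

Within every inflammation score level Drug U has the lower rate, yet pooled Drug Y does — Simpson's reversal.
The distribution of inflammation score is itself part of what the drug does — it is an intermediate outcome. Holding it fixed would remove that part of the effect; the total effect is the pooled difference.
So P(outcome | do(Drug Y)) is just the pooled rate for Drug Y: 295/900 = 0.328.

0.33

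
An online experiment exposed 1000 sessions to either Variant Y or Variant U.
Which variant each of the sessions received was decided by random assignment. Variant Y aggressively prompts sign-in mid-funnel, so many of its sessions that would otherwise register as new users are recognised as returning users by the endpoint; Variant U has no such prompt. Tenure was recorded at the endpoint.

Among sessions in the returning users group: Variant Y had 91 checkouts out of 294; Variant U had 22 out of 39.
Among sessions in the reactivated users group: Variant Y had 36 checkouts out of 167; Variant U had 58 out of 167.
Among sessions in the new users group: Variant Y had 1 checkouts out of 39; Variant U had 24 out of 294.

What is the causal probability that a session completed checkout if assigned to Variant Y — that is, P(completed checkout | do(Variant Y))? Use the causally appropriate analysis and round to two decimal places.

0.26

User tenure is recorded after the variant and is itself shifted by it — it sits on the causal path from variant to outcome. Conditioning on a mediator would strip out part of the effect we want; the pooled comparison gives the total causal effect.
So P(outcome | do(Variant Y)) is just the pooled rate for Variant Y: 128/500 = 0.256.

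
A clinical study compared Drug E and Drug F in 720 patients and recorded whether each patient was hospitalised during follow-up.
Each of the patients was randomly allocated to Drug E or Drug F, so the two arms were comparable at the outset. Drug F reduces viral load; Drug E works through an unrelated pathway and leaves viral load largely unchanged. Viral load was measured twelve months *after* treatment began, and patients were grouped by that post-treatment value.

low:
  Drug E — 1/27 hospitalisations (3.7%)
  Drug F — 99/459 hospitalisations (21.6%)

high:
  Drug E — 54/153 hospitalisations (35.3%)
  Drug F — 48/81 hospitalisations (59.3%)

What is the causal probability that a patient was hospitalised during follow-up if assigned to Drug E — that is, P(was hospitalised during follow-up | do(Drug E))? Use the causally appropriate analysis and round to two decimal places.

0.31

Viral load is recorded after the drug and is itself shifted by it — it sits on the causal path from drug to outcome. Conditioning on a mediator would strip out part of the effect we want; the pooled comparison gives the total causal effect.
So P(outcome | do(Drug E)) is just the pooled rate for Drug E: 55/180 = 0.306.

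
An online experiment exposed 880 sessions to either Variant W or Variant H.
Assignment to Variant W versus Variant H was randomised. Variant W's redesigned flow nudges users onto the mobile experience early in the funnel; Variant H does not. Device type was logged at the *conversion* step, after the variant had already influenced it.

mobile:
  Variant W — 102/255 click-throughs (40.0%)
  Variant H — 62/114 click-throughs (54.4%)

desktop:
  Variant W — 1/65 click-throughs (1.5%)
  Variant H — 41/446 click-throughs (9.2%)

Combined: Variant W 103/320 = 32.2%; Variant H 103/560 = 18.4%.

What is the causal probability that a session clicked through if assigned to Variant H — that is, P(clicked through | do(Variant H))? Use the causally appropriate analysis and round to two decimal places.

0.18

The distribution of device type is itself part of what the variant does — it is an intermediate outcome. Holding it fixed would remove that part of the effect; the total effect is the pooled difference.
So P(outcome | do(Variant H)) is just the pooled rate for Variant H: 103/560 = 0.184.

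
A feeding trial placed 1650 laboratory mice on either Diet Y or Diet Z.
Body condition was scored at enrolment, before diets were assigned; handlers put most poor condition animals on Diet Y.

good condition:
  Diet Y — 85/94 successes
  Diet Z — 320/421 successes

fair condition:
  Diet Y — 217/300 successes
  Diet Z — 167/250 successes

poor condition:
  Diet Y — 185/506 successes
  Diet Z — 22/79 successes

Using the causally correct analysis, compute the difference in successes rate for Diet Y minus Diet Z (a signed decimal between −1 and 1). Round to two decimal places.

+0.09

Within every starting body condition level Diet Y has the higher rate, yet pooled Diet Z does — Simpson's reversal.
Starting body condition is set before the diet has any effect — it is not caused by the diet — and it independently drives the outcome. That makes it a confounder, so the causal comparison is within starting body condition levels.
Adjusting over the population distribution of starting body condition: 0.312·(0.904−0.760) + 0.333·(0.723−0.668) + 0.355·(0.366−0.278) = +0.094.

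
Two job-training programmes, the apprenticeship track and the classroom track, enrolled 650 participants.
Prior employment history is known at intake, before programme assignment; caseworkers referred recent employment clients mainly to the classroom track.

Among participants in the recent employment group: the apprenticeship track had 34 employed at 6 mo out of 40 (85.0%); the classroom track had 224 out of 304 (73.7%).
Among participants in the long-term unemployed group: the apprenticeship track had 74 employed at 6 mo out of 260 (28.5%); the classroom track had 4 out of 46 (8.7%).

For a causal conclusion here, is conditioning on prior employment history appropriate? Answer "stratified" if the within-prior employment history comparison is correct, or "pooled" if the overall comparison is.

stratified

The prior employment history-specific comparison favours the apprenticeship track throughout, but the pooled figures favour the classroom track. The question is whether to condition on prior employment history.
Since prior employment history is a pre-existing factor (not a product of the programme) and it affects the outcome on its own, it is a confounder. The stratified rates, not the pooled rate, identify the causal effect.
Within each level — recent employment: 85.0% vs 73.7%; long-term unemployed: 28.5% vs 8.7% — the apprenticeship track is higher every time.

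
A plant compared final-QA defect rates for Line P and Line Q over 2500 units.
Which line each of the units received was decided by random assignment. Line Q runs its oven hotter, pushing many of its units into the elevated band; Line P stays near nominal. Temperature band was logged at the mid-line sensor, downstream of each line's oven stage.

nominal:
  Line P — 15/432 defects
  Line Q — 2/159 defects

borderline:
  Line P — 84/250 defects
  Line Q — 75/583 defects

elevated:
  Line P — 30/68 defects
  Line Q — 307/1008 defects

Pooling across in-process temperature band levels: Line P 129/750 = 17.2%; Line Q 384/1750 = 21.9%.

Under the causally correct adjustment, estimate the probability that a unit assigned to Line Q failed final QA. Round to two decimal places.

0.22

The stratified and pooled comparisons disagree (Line Q wins within each in-process temperature band; Line P wins overall), so the answer turns on the causal role of in-process temperature band.
Because the line influences in-process temperature band, in-process temperature band is a post-treatment mediator, not a confounder. Stratifying on it would bias the estimate; the causal effect is the crude pooled difference.
So P(outcome | do(Line Q)) is just the pooled rate for Line Q: 384/1750 = 0.219.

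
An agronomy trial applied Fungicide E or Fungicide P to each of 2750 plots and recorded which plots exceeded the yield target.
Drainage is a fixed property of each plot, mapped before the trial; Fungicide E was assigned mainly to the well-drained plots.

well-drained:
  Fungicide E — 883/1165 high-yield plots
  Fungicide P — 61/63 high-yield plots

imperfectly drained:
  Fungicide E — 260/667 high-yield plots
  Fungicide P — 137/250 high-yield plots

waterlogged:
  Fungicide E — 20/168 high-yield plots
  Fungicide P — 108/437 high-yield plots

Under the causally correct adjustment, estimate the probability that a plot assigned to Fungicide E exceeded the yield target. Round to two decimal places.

0.49

The field drainage-specific comparison favours Fungicide P throughout, but the pooled figures favour Fungicide E. The question is whether to condition on field drainage.
Field drainage satisfies the back-door criterion: it is not a descendant of the fungicide, and it blocks the spurious path from fungicide to outcome. Adjusting for it (i.e., using the within-field drainage rates) gives the causal effect.
Standardising Fungicide E to the population field drainage mix: 0.447·883/1165 + 0.333·260/667 + 0.220·20/168 = 0.495.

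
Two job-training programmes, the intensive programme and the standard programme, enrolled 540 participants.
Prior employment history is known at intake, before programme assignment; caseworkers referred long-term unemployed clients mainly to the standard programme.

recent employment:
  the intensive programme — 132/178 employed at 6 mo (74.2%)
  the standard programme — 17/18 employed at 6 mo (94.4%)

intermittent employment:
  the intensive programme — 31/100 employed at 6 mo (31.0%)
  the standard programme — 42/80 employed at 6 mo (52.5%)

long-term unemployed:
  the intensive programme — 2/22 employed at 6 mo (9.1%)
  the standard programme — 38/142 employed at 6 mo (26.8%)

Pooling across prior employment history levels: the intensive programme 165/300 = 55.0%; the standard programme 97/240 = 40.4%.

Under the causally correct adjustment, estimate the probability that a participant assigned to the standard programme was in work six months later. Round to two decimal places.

0.60

Since prior employment history is a pre-existing factor (not a product of the programme) and it affects the outcome on its own, it is a confounder. The stratified rates, not the pooled rate, identify the causal effect.
Standardising the standard programme to the population prior employment history mix: 0.363·17/18 + 0.333·42/80 + 0.304·38/142 = 0.599.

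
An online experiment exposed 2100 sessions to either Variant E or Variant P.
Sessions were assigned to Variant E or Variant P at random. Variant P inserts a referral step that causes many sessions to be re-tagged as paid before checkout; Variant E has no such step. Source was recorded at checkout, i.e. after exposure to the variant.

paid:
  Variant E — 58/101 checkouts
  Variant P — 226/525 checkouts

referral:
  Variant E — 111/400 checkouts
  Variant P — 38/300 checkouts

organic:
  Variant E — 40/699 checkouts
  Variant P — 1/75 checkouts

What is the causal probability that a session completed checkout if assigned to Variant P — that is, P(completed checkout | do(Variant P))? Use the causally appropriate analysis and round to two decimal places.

Traffic source here is a post-treatment variable shaped by the variant; conditioning on it would introduce bias rather than remove it. The overall comparison is the causal one.
So P(outcome | do(Variant P)) is just the pooled rate for Variant P: 265/900 = 0.294.

0.29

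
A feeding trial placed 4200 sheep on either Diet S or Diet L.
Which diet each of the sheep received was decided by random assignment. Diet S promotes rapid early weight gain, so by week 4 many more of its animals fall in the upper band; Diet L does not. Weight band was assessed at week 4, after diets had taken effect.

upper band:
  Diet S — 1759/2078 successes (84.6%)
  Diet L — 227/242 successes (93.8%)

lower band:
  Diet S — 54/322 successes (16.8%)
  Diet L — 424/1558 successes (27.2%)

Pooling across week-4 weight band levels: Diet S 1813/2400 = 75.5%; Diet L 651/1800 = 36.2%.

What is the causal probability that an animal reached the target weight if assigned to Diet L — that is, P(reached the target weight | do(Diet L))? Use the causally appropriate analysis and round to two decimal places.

Week-4 weight band is downstream of the diet. One should not condition on a consequence of treatment, so the overall rates are the right comparison.
So P(outcome | do(Diet L)) is just the pooled rate for Diet L: 651/1800 = 0.362.

0.36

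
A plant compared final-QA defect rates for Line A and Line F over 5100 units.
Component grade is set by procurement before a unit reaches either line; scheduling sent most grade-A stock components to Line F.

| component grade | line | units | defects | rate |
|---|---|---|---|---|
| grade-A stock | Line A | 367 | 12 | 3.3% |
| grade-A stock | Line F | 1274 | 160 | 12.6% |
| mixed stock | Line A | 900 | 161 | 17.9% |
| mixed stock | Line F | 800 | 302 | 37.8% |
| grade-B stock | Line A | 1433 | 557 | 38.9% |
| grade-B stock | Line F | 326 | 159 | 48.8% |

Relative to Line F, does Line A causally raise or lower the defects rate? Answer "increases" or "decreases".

decreases

The stratified and pooled comparisons disagree (Line A wins within each component grade; Line F wins overall), so the answer turns on the causal role of component grade.
Component grade is set before the line has any effect — it is not caused by the line — and it independently drives the outcome. That makes it a confounder, so the causal comparison is within component grade levels.
Within each level — grade-A stock: 3.3% vs 12.6%; mixed stock: 17.9% vs 37.8%; grade-B stock: 38.9% vs 48.8% — Line A is lower every time.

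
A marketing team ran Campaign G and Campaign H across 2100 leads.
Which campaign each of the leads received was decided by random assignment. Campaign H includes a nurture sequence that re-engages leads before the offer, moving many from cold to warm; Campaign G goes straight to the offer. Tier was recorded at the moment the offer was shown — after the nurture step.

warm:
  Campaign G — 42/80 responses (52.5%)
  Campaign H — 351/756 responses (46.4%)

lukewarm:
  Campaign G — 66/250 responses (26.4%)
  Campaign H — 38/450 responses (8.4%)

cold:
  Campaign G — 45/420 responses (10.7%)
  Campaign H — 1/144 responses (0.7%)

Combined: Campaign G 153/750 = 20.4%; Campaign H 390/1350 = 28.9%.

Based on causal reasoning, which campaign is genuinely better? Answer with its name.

Campaign H

The engagement tier-specific comparison favours Campaign G throughout, but the pooled figures favour Campaign H. The question is whether to condition on engagement tier.
The distribution of engagement tier is itself part of what the campaign does — it is an intermediate outcome. Holding it fixed would remove that part of the effect; the total effect is the pooled difference.
Pooled: Campaign G 20.4% vs Campaign H 28.9%; Campaign H is higher overall.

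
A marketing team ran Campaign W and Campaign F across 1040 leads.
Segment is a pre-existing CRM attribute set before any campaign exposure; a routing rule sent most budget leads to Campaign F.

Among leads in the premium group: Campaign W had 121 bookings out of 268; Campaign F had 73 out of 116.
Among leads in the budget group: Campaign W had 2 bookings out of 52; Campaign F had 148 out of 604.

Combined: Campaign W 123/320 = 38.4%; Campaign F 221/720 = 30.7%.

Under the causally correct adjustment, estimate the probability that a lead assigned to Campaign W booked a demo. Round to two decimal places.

0.19

Customer segment is set before the campaign has any effect — it is not caused by the campaign — and it independently drives the outcome. That makes it a confounder, so the causal comparison is within customer segment levels.
Standardising Campaign W to the population customer segment mix: 0.369·121/268 + 0.631·2/52 = 0.191.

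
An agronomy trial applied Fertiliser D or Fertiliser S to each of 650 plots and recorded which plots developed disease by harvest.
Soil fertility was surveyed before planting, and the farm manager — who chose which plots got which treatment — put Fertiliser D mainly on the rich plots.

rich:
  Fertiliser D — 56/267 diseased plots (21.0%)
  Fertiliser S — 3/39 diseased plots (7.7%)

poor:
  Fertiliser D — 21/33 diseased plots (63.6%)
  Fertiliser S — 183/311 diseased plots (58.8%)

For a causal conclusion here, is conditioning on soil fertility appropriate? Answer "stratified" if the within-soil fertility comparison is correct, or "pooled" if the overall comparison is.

stratified

The soil fertility-specific comparison favours Fertiliser S throughout, but the pooled figures favour Fertiliser D. The question is whether to condition on soil fertility.
Soil fertility is set before the fertiliser has any effect — it is not caused by the fertiliser — and it independently drives the outcome. That makes it a confounder, so the causal comparison is within soil fertility levels.
Within each level — rich: 21.0% vs 7.7%; poor: 63.6% vs 58.8% — Fertiliser S is lower every time.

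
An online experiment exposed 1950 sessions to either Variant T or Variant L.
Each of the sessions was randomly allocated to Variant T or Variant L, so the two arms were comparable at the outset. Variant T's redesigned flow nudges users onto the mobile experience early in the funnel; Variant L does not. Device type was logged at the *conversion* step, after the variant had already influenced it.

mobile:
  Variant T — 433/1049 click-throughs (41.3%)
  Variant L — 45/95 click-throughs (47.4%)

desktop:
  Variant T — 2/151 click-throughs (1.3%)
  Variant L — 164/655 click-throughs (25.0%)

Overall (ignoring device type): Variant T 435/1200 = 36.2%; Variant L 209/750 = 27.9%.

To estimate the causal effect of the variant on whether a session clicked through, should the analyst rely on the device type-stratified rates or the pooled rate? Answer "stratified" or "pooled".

The stratified and pooled comparisons disagree (Variant L wins within each device type; Variant T wins overall), so the answer turns on the causal role of device type.
Device type is recorded after the variant and is itself shifted by it — it sits on the causal path from variant to outcome. Conditioning on a mediator would strip out part of the effect we want; the pooled comparison gives the total causal effect.
Pooled: Variant T 36.2% vs Variant L 27.9%; Variant T is higher overall.

pooled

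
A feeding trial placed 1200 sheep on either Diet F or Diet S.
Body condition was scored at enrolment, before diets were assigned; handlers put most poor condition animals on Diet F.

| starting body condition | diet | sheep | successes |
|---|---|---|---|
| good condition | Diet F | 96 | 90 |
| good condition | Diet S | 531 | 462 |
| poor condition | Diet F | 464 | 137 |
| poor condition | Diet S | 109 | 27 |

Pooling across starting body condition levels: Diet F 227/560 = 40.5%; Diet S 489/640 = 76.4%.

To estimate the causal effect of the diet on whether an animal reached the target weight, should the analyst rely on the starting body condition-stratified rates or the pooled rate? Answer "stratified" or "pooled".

stratified

Diet F is higher inside every starting body condition stratum but Diet S is higher in aggregate. Whether to stratify depends on how starting body condition relates to the diet.
Here starting body condition is a common cause — it drives both which diet a case falls under and the outcome. The crude comparison mixes populations; the stratum-specific rates are the causally relevant ones.
Within each level — good condition: 93.8% vs 87.0%; poor condition: 29.5% vs 24.8% — Diet F is higher every time.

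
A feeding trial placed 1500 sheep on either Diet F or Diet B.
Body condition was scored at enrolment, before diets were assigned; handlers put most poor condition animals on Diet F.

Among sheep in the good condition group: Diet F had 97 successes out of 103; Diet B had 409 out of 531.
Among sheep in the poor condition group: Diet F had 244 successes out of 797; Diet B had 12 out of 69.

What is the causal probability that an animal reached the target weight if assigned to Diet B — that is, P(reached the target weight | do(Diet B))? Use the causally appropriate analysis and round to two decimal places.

0.43

Here starting body condition is a common cause — it drives both which diet a case falls under and the outcome. The crude comparison mixes populations; the stratum-specific rates are the causally relevant ones.
Standardising Diet B to the population starting body condition mix: 0.423·409/531 + 0.577·12/69 = 0.426.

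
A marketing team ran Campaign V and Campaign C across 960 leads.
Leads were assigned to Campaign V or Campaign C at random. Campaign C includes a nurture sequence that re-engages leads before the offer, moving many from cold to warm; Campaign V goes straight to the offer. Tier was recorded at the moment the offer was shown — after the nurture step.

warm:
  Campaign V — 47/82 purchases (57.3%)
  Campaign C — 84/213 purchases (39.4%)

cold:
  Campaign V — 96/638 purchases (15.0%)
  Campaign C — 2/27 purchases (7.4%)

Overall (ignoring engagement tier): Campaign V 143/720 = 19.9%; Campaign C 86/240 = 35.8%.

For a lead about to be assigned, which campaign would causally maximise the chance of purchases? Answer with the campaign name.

Within every engagement tier level Campaign V has the higher rate, yet pooled Campaign C does — Simpson's reversal.
Stratifying would compare campaigns among leads the campaigns themselves sorted into engagement tier groups — a form of selection on an intermediate. The unconditioned pooled rates give the total causal effect.
Pooled: Campaign V 19.9% vs Campaign C 35.8%; Campaign C is higher overall.

Campaign C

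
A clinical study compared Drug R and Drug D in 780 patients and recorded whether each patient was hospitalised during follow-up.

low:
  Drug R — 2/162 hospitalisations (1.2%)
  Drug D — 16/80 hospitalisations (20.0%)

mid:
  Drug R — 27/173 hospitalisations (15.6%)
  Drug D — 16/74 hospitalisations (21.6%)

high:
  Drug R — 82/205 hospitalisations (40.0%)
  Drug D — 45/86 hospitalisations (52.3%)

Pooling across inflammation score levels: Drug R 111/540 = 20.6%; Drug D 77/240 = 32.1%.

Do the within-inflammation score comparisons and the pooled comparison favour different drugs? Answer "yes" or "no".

Within each inflammation score level (low 1.2% vs 20.0%; mid 15.6% vs 21.6%; high 40.0% vs 52.3%), Drug R has the lower rate every time. Pooled: 20.6% vs 32.1% — Drug R has the lower rate overall. They agree.

no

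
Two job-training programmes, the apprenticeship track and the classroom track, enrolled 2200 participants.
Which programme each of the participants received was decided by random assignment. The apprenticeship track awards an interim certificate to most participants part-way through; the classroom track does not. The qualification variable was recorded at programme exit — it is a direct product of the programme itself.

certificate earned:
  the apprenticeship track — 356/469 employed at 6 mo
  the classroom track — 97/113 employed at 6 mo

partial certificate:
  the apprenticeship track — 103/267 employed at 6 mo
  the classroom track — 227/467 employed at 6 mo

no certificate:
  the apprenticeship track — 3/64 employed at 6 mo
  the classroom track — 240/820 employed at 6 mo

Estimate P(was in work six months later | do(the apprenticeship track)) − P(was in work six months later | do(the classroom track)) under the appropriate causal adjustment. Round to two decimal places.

+0.17

Qualification attained during the programme is recorded after the programme and is itself shifted by it — it sits on the causal path from programme to outcome. Conditioning on a mediator would strip out part of the effect we want; the pooled comparison gives the total causal effect.
The causal difference is the pooled difference: 0.578 − 0.403 = +0.175.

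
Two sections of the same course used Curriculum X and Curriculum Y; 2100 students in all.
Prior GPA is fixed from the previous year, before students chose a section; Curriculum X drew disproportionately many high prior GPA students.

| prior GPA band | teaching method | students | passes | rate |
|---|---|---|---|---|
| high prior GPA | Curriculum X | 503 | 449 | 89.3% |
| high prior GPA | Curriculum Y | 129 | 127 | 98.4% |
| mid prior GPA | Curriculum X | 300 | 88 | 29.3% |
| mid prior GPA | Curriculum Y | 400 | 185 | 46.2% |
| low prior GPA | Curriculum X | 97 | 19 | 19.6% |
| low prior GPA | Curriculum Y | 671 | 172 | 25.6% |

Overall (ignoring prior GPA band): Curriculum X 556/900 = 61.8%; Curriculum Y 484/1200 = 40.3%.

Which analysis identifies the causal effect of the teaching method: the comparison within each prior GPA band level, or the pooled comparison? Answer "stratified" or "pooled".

stratified

The imbalance in prior GPA band arose from how students were allocated, not from anything the teaching method did; and prior GPA band independently affects the outcome. The pooled gap is confounded — condition on prior GPA band.
Within each level — high prior GPA: 89.3% vs 98.4%; mid prior GPA: 29.3% vs 46.2%; low prior GPA: 19.6% vs 25.6% — Curriculum Y is higher every time.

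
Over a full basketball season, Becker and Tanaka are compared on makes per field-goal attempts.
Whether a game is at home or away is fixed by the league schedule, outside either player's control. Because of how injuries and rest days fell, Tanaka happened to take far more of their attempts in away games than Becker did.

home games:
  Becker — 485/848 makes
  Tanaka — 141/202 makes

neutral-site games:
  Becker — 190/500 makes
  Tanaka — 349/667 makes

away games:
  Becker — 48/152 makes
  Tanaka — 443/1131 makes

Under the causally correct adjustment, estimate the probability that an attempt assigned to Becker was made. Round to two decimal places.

0.41

Within every game venue level Tanaka has the higher rate, yet pooled Becker does — Simpson's reversal.
Since game venue is a pre-existing factor (not a product of the player) and it affects the outcome on its own, it is a confounder. The stratified rates, not the pooled rate, identify the causal effect.
Standardising Becker to the population game venue mix: 0.300·485/848 + 0.333·190/500 + 0.367·48/152 = 0.414.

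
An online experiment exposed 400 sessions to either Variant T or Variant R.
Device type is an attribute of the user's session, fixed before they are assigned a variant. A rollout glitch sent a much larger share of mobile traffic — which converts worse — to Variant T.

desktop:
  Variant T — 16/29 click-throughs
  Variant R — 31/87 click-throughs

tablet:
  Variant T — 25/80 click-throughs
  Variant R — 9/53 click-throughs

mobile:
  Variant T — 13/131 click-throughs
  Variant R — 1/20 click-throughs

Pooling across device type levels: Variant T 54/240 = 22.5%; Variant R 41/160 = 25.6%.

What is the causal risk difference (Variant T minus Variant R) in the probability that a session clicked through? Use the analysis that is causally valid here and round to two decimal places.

+0.12

Since device type is a pre-existing factor (not a product of the variant) and it affects the outcome on its own, it is a confounder. The stratified rates, not the pooled rate, identify the causal effect.
Adjusting over the population distribution of device type: 0.290·(0.552−0.356) + 0.333·(0.312−0.170) + 0.378·(0.099−0.050) = +0.123.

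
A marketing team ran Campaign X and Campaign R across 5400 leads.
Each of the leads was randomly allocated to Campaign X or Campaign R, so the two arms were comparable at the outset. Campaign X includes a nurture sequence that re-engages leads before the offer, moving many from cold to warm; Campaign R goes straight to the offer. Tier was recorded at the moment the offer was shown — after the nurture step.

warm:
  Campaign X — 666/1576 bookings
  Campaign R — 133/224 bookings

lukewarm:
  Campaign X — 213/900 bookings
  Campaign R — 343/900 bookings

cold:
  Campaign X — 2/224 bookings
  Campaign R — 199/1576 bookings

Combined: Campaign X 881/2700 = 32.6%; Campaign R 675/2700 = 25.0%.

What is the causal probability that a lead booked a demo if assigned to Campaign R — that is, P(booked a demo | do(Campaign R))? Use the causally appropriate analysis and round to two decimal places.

Engagement tier here is a post-treatment variable shaped by the campaign; conditioning on it would introduce bias rather than remove it. The overall comparison is the causal one.
So P(outcome | do(Campaign R)) is just the pooled rate for Campaign R: 675/2700 = 0.250.

0.25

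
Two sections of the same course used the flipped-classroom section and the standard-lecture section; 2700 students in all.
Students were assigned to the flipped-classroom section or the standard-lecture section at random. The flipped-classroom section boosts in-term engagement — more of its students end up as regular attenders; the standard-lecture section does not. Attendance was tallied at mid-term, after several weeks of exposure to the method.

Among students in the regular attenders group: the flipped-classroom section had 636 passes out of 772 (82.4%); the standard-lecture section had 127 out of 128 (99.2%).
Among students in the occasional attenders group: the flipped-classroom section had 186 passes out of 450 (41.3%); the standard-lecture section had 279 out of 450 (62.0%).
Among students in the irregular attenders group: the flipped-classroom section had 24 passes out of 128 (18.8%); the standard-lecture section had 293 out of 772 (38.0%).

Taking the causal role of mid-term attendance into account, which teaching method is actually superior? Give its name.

Mid-term attendance lies on the pathway teaching method → mid-term attendance → outcome, so adjusting for it blocks the indirect effect. For the total causal effect of teaching method, use the unadjusted pooled rates.
Pooled: the flipped-classroom section 62.7% vs the standard-lecture section 51.8%; the flipped-classroom section is higher overall.

the flipped-classroom section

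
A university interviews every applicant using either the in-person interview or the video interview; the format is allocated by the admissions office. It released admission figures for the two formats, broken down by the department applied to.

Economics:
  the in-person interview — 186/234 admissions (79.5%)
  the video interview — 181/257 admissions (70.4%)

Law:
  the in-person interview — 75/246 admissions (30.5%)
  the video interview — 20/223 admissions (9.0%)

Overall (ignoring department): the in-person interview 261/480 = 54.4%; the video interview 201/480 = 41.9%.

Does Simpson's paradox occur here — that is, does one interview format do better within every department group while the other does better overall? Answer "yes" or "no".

Within each department level (Economics 79.5% vs 70.4%; Law 30.5% vs 9.0%), the in-person interview has the higher rate every time. Pooled: 54.4% vs 41.9% — the in-person interview has the higher rate overall. They agree.

no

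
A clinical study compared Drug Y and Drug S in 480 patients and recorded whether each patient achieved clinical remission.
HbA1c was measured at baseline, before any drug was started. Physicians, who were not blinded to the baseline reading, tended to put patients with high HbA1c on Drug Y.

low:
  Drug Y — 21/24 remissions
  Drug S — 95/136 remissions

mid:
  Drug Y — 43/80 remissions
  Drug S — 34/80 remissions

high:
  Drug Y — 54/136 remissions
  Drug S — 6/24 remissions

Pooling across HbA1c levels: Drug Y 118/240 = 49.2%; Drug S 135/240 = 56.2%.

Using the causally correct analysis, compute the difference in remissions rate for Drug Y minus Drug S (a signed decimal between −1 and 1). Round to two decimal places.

+0.15

The HbA1c-specific comparison favours Drug Y throughout, but the pooled figures favour Drug S. The question is whether to condition on HbA1c.
Since HbA1c is a pre-existing factor (not a product of the drug) and it affects the outcome on its own, it is a confounder. The stratified rates, not the pooled rate, identify the causal effect.
Adjusting over the population distribution of HbA1c: 0.333·(0.875−0.699) + 0.333·(0.537−0.425) + 0.333·(0.397−0.250) = +0.145.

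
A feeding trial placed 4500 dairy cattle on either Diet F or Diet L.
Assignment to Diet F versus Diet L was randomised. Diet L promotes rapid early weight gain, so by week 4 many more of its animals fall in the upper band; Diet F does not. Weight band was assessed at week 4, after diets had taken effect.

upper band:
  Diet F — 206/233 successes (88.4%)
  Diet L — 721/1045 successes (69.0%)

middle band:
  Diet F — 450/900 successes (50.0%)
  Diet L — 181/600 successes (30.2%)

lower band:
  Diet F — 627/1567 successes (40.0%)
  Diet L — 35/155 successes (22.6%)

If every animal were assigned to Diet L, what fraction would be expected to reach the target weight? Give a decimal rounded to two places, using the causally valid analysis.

The week-4 weight band-specific comparison favours Diet F throughout, but the pooled figures favour Diet L. The question is whether to condition on week-4 weight band.
Week-4 weight band is recorded after the diet and is itself shifted by it — it sits on the causal path from diet to outcome. Conditioning on a mediator would strip out part of the effect we want; the pooled comparison gives the total causal effect.
So P(outcome | do(Diet L)) is just the pooled rate for Diet L: 937/1800 = 0.521.

0.52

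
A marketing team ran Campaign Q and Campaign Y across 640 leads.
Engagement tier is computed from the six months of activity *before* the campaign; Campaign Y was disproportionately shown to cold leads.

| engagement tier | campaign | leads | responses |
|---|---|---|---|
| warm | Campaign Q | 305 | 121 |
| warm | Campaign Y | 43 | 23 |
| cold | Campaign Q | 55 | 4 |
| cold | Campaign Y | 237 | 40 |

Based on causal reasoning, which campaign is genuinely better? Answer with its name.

Within every engagement tier level Campaign Y has the higher rate, yet pooled Campaign Q does — Simpson's reversal.
Here engagement tier is a common cause — it drives both which campaign a case falls under and the outcome. The crude comparison mixes populations; the stratum-specific rates are the causally relevant ones.
Within each level — warm: 39.7% vs 53.5%; cold: 7.3% vs 16.9% — Campaign Y is higher every time.

Campaign Y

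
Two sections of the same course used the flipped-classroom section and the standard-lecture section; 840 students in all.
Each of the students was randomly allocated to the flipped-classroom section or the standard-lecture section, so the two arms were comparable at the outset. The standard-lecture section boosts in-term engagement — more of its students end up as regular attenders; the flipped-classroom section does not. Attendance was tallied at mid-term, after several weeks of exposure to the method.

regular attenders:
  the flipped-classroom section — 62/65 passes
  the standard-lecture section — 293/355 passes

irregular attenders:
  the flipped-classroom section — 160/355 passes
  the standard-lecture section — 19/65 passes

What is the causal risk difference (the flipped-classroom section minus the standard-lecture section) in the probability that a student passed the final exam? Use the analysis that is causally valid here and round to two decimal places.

The distribution of mid-term attendance is itself part of what the teaching method does — it is an intermediate outcome. Holding it fixed would remove that part of the effect; the total effect is the pooled difference.
The causal difference is the pooled difference: 0.529 − 0.743 = -0.214.

-0.21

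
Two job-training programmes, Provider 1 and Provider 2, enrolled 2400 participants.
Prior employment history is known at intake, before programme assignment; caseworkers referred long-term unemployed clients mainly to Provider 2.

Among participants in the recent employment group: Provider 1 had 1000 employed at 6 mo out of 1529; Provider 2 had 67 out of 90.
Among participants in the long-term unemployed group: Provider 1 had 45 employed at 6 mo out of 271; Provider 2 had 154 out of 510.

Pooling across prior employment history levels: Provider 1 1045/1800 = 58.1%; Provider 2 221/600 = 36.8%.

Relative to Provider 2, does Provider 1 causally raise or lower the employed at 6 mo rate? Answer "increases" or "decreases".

Within every prior employment history level Provider 2 has the higher rate, yet pooled Provider 1 does — Simpson's reversal.
Here prior employment history is a common cause — it drives both which programme a case falls under and the outcome. The crude comparison mixes populations; the stratum-specific rates are the causally relevant ones.
Within each level — recent employment: 65.4% vs 74.4%; long-term unemployed: 16.6% vs 30.2% — Provider 2 is higher every time.

decreases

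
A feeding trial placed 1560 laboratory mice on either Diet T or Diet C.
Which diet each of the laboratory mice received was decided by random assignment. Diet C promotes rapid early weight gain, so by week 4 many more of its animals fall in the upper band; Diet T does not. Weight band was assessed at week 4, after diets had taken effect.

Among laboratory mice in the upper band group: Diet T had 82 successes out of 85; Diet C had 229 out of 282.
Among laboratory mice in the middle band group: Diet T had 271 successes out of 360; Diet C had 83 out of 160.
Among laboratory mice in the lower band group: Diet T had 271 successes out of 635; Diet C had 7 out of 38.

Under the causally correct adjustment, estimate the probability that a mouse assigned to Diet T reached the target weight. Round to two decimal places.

Week-4 weight band here is a post-treatment variable shaped by the diet; conditioning on it would introduce bias rather than remove it. The overall comparison is the causal one.
So P(outcome | do(Diet T)) is just the pooled rate for Diet T: 624/1080 = 0.578.

0.58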